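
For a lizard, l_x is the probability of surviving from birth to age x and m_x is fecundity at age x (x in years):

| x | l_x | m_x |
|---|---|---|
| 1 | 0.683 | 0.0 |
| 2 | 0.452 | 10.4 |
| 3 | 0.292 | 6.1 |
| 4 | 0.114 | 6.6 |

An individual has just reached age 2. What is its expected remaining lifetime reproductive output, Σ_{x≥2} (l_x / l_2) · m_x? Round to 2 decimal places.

16.01

l_2 = 0.452. Conditional survival from age 2 to x is l_x / l_2.
  x=2: (0.452/0.452) × 10.4 = 10.4000
  x=3: (0.292/0.452) × 6.1 = 3.9407
  x=4: (0.114/0.452) × 6.6 = 1.6646
Sum = 10.4000 + 3.9407 + 1.6646 = 16.0053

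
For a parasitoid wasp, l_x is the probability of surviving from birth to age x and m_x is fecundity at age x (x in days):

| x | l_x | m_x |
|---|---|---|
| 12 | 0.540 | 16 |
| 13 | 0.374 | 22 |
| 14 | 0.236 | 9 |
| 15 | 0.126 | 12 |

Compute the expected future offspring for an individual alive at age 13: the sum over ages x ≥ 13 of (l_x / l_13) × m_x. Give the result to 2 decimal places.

l_13 = 0.374. Conditional survival from age 13 to x is l_x / l_13.
  x=13: (0.374/0.374) × 22 = 22.0000
  x=14: (0.236/0.374) × 9 = 5.6791
  x=15: (0.126/0.374) × 12 = 4.0428
Sum = 22.0000 + 5.6791 + 4.0428 = 31.7219

31.72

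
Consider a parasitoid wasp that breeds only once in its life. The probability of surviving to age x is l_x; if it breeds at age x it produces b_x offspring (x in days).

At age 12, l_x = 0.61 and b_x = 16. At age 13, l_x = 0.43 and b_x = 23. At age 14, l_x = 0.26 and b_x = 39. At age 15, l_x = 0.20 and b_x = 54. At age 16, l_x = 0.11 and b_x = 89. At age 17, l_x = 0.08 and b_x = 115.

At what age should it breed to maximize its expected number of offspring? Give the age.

15

Expected offspring if breeding at age x = l_x × b_x:
  age 12: 0.61 × 16 = 9.760
  age 13: 0.43 × 23 = 9.890
  age 14: 0.26 × 39 = 10.140
  age 15: 0.20 × 54 = 10.800
  age 16: 0.11 × 89 = 9.790
  age 17: 0.08 × 115 = 9.200
Maximum at age 15 (10.800).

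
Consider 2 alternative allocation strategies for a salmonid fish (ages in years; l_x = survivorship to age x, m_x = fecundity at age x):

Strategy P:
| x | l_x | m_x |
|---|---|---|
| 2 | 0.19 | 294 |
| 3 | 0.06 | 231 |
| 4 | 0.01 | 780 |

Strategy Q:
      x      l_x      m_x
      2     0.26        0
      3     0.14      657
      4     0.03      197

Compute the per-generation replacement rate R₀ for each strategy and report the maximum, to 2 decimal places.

97.89

Strategy P: R₀ = 0.19×294 + 0.06×231 + 0.01×780 = 77.5200
Strategy Q: R₀ = 0.26×0 + 0.14×657 + 0.03×197 = 97.8900
Highest R₀: strategy Q with 97.8900.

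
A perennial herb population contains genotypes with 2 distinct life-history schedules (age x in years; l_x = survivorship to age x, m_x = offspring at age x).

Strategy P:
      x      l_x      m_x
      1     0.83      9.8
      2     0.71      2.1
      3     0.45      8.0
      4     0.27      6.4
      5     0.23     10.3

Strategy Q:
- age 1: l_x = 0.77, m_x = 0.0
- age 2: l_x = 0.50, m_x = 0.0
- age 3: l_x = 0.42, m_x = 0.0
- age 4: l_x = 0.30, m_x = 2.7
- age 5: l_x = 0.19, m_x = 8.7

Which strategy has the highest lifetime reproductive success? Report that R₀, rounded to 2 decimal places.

Strategy P: R₀ = 0.83×9.8 + 0.71×2.1 + 0.45×8.0 + 0.27×6.4 + 0.23×10.3 = 17.3220
Strategy Q: R₀ = 0.77×0.0 + 0.50×0.0 + 0.42×0.0 + 0.30×2.7 + 0.19×8.7 = 2.4630
Highest R₀: strategy P with 17.3220.

17.32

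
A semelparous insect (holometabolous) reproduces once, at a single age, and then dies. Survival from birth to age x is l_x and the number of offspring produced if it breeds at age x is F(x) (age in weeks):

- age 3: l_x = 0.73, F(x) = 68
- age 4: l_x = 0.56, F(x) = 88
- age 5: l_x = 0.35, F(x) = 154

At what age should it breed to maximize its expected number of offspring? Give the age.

5

Expected offspring if breeding at age x = l_x × F(x):
  age 3: 0.73 × 68 = 49.640
  age 4: 0.56 × 88 = 49.280
  age 5: 0.35 × 154 = 53.900
Maximum at age 5 (53.900).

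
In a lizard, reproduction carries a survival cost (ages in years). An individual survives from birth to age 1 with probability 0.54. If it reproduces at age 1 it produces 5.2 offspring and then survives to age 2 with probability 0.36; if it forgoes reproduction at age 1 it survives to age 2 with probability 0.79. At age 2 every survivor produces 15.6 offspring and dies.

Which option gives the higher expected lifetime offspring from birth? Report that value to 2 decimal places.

6.65

breed at age 1: R₀ = 0.54 × (5.2 + 0.36 × 15.6) = 0.54 × 10.8160 = 5.8406
delay to age 2: R₀ = 0.54 × (0.79 × 15.6) = 0.54 × 12.3240 = 6.6550
Higher: delay to age 2 (6.6550).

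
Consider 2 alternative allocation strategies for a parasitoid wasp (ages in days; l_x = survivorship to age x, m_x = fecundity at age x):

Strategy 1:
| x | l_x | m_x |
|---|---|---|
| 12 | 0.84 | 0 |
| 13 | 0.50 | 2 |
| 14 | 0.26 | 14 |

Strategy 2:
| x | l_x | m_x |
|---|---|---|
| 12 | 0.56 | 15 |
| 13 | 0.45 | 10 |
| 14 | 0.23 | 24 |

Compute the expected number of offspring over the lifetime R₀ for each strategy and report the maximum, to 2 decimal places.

18.42

Strategy 1: R₀ = 0.84×0 + 0.50×2 + 0.26×14 = 4.6400
Strategy 2: R₀ = 0.56×15 + 0.45×10 + 0.23×24 = 18.4200
Highest R₀: strategy 2 with 18.4200.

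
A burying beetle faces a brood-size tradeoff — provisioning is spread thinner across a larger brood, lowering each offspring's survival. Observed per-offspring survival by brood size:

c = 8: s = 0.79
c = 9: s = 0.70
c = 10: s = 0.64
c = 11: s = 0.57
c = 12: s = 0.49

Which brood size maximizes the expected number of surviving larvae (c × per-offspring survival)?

Expected surviving larvae = c × s(c):
  c=8: 8 × 0.79 = 6.320
  c=9: 9 × 0.70 = 6.300
  c=10: 10 × 0.64 = 6.400
  c=11: 11 × 0.57 = 6.270
  c=12: 12 × 0.49 = 5.880
Maximum at c = 10 (6.400 surviving larvae).

10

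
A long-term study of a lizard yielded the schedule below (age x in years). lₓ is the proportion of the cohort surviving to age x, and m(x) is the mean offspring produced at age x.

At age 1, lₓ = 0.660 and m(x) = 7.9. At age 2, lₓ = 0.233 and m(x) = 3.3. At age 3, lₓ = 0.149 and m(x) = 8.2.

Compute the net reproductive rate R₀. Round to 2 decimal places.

R₀ = Σ lₓ m(x):
  age 1: 0.660 × 7.9 = 5.2140
  age 2: 0.233 × 3.3 = 0.7689
  age 3: 0.149 × 8.2 = 1.2218
R₀ = 5.2140 + 0.7689 + 1.2218 = 7.2047

7.20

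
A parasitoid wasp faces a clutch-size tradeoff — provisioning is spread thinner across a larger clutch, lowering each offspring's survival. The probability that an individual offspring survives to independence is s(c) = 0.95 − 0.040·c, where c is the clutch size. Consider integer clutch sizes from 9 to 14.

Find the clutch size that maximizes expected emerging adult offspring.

12

Expected emerging adult offspring = c × s(c):
  c=9: 9 × 0.590 = 5.310
  c=10: 10 × 0.550 = 5.500
  c=11: 11 × 0.510 = 5.610
  c=12: 12 × 0.470 = 5.640
  c=13: 13 × 0.430 = 5.590
  c=14: 14 × 0.390 = 5.460
Maximum at c = 12 (5.640 emerging adult offspring).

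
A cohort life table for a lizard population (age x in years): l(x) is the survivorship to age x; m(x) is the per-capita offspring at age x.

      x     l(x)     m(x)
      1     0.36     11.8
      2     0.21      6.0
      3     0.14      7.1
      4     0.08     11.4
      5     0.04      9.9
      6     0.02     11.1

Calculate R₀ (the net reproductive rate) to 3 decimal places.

8.032

R₀ = Σ l(x) m(x):
  age 1: 0.36 × 11.8 = 4.2480
  age 2: 0.21 × 6.0 = 1.2600
  age 3: 0.14 × 7.1 = 0.9940
  age 4: 0.08 × 11.4 = 0.9120
  age 5: 0.04 × 9.9 = 0.3960
  age 6: 0.02 × 11.1 = 0.2220
R₀ = 4.2480 + 1.2600 + 0.9940 + 0.9120 + 0.3960 + 0.2220 = 8.0320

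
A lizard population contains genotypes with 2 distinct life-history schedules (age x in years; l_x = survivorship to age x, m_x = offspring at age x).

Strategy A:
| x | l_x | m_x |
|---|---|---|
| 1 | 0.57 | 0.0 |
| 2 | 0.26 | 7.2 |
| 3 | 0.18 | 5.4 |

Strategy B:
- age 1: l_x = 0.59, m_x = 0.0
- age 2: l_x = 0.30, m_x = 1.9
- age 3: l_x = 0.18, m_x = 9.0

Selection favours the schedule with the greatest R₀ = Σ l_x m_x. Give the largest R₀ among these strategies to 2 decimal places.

Strategy A: R₀ = 0.57×0.0 + 0.26×7.2 + 0.18×5.4 = 2.8440
Strategy B: R₀ = 0.59×0.0 + 0.30×1.9 + 0.18×9.0 = 2.1900
Highest R₀: strategy A with 2.8440.

2.84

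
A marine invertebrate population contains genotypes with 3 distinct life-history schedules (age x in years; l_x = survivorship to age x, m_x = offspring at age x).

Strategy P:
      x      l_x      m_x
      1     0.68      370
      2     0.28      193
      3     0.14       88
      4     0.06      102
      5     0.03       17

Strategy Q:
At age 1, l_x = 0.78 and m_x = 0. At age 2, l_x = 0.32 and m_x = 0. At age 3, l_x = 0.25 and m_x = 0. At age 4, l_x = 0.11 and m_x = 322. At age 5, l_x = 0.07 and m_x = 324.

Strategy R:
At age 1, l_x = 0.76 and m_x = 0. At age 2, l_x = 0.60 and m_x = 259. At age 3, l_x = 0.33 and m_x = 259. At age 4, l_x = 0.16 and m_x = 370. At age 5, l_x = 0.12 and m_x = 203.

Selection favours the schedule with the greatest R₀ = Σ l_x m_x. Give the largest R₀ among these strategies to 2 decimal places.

Strategy P: R₀ = 0.68×370 + 0.28×193 + 0.14×88 + 0.06×102 + 0.03×17 = 324.5900
Strategy Q: R₀ = 0.78×0 + 0.32×0 + 0.25×0 + 0.11×322 + 0.07×324 = 58.1000
Strategy R: R₀ = 0.76×0 + 0.60×259 + 0.33×259 + 0.16×370 + 0.12×203 = 324.4300
Highest R₀: strategy P with 324.5900.

324.59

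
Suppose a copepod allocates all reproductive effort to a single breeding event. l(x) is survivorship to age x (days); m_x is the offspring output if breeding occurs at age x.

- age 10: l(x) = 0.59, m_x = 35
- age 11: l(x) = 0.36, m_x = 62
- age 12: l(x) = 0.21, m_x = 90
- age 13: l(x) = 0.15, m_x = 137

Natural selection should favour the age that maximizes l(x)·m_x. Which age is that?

Expected offspring if breeding at age x = l(x) × m_x:
  age 10: 0.59 × 35 = 20.650
  age 11: 0.36 × 62 = 22.320
  age 12: 0.21 × 90 = 18.900
  age 13: 0.15 × 137 = 20.550
Maximum at age 11 (22.320).

11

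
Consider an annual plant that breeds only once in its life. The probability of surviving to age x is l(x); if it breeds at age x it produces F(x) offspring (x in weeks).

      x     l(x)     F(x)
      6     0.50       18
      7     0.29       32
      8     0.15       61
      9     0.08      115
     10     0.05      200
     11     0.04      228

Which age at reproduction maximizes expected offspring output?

10

Expected offspring if breeding at age x = l(x) × F(x):
  age 6: 0.50 × 18 = 9.000
  age 7: 0.29 × 32 = 9.280
  age 8: 0.15 × 61 = 9.150
  age 9: 0.08 × 115 = 9.200
  age 10: 0.05 × 200 = 10.000
  age 11: 0.04 × 228 = 9.120
Maximum at age 10 (10.000).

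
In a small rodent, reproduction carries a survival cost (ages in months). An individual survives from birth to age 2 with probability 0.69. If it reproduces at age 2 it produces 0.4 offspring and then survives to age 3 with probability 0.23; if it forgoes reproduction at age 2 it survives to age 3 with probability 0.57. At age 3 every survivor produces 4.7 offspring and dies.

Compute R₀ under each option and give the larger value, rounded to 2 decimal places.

1.85

breed at age 2: R₀ = 0.69 × (0.4 + 0.23 × 4.7) = 0.69 × 1.4810 = 1.0219
delay to age 3: R₀ = 0.69 × (0.57 × 4.7) = 0.69 × 2.6790 = 1.8485
Higher: delay to age 3 (1.8485).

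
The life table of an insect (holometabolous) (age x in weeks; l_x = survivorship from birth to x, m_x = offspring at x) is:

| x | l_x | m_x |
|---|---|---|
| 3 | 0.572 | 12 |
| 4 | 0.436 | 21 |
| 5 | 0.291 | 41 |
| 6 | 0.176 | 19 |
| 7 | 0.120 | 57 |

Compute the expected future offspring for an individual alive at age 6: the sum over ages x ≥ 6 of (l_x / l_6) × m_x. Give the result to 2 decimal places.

57.86

l_6 = 0.176. Conditional survival from age 6 to x is l_x / l_6.
  x=6: (0.176/0.176) × 19 = 19.0000
  x=7: (0.120/0.176) × 57 = 38.8636
Sum = 19.0000 + 38.8636 = 57.8636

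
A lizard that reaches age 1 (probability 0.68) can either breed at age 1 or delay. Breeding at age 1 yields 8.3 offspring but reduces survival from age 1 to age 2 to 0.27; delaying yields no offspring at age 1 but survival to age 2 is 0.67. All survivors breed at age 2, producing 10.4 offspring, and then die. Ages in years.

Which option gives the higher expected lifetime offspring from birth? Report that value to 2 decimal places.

7.55

breed at age 1: R₀ = 0.68 × (8.3 + 0.27 × 10.4) = 0.68 × 11.1080 = 7.5534
delay to age 2: R₀ = 0.68 × (0.67 × 10.4) = 0.68 × 6.9680 = 4.7382
Higher: breed at age 1 (7.5534).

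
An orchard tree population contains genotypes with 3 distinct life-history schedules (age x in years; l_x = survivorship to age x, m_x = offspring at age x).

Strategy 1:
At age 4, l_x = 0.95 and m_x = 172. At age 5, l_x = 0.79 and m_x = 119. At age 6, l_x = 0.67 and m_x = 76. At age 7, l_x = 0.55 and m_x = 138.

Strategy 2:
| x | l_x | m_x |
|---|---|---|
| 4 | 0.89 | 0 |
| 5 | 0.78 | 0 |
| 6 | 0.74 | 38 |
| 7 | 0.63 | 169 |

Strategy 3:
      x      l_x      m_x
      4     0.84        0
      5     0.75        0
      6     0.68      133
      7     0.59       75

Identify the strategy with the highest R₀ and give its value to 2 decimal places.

384.23

Strategy 1: R₀ = 0.95×172 + 0.79×119 + 0.67×76 + 0.55×138 = 384.2300
Strategy 2: R₀ = 0.89×0 + 0.78×0 + 0.74×38 + 0.63×169 = 134.5900
Strategy 3: R₀ = 0.84×0 + 0.75×0 + 0.68×133 + 0.59×75 = 134.6900
Highest R₀: strategy 1 with 384.2300.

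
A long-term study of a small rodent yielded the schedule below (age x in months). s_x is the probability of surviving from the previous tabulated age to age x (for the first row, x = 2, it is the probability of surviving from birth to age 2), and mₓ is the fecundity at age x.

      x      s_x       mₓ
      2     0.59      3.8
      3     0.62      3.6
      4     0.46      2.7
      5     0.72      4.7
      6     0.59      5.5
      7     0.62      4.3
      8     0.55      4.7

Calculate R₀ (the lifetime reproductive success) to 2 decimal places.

Survivorship from birth: l_x = s_2·s_3·…·s_x.
  l_2 = 0.59000
  l_3 = 0.36580
  l_4 = 0.16827
  l_5 = 0.12115
  l_6 = 0.07148
  l_7 = 0.04432
  l_8 = 0.02437
R₀ = Σ l_x mₓ:
  age 2: 0.59000 × 3.8 = 2.2420
  age 3: 0.36580 × 3.6 = 1.3169
  age 4: 0.16827 × 2.7 = 0.4543
  age 5: 0.12115 × 4.7 = 0.5694
  age 6: 0.07148 × 5.5 = 0.3931
  age 7: 0.04432 × 4.3 = 0.1906
  age 8: 0.02437 × 4.7 = 0.1145
R₀ = 2.2420 + 1.3169 + 0.4543 + 0.5694 + 0.3931 + 0.1906 + 0.1145 = 5.2809

5.28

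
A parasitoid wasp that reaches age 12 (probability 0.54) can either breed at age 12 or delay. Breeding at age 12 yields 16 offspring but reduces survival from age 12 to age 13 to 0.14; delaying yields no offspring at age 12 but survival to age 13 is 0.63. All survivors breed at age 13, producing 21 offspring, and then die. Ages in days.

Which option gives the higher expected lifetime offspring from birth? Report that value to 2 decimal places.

10.23

breed at age 12: R₀ = 0.54 × (16 + 0.14 × 21) = 0.54 × 18.9400 = 10.2276
delay to age 13: R₀ = 0.54 × (0.63 × 21) = 0.54 × 13.2300 = 7.1442
Higher: breed at age 12 (10.2276).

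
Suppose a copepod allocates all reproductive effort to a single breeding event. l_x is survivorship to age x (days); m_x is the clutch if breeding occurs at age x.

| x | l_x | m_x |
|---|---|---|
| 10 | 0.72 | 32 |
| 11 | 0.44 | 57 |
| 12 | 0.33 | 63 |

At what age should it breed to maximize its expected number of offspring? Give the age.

11

Expected offspring if breeding at age x = l_x × m_x:
  age 10: 0.72 × 32 = 23.040
  age 11: 0.44 × 57 = 25.080
  age 12: 0.33 × 63 = 20.790
Maximum at age 11 (25.080).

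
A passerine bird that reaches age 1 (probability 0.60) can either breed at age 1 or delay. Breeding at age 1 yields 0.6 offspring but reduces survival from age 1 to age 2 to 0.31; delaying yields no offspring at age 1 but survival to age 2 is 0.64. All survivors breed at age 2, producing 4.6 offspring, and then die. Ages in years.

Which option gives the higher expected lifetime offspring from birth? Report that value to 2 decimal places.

1.77

breed at age 1: R₀ = 0.60 × (0.6 + 0.31 × 4.6) = 0.60 × 2.0260 = 1.2156
delay to age 2: R₀ = 0.60 × (0.64 × 4.6) = 0.60 × 2.9440 = 1.7664
Higher: delay to age 2 (1.7664).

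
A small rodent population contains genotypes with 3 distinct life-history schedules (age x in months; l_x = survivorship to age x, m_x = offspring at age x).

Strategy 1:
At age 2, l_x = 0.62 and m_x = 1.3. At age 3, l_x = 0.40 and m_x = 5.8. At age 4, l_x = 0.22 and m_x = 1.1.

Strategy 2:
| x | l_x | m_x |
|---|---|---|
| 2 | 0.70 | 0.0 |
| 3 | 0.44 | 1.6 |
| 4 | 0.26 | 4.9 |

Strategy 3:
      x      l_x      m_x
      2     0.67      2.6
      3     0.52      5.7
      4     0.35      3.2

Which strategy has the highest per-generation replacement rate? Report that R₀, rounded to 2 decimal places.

5.83

Strategy 1: R₀ = 0.62×1.3 + 0.40×5.8 + 0.22×1.1 = 3.3680
Strategy 2: R₀ = 0.70×0.0 + 0.44×1.6 + 0.26×4.9 = 1.9780
Strategy 3: R₀ = 0.67×2.6 + 0.52×5.7 + 0.35×3.2 = 5.8260
Highest R₀: strategy 3 with 5.8260.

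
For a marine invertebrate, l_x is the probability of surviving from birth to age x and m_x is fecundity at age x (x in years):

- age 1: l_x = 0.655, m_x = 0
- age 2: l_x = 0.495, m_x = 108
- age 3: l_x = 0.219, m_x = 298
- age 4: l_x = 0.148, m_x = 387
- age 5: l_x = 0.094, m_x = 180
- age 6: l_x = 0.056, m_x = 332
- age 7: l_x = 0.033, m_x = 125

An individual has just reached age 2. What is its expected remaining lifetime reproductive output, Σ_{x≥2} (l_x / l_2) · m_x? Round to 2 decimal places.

435.63

l_2 = 0.495. Conditional survival from age 2 to x is l_x / l_2.
  x=2: (0.495/0.495) × 108 = 108.0000
  x=3: (0.219/0.495) × 298 = 131.8424
  x=4: (0.148/0.495) × 387 = 115.7091
  x=5: (0.094/0.495) × 180 = 34.1818
  x=6: (0.056/0.495) × 332 = 37.5596
  x=7: (0.033/0.495) × 125 = 8.3333
Sum = 108.0000 + 131.8424 + 115.7091 + 34.1818 + 37.5596 + 8.3333 = 435.6263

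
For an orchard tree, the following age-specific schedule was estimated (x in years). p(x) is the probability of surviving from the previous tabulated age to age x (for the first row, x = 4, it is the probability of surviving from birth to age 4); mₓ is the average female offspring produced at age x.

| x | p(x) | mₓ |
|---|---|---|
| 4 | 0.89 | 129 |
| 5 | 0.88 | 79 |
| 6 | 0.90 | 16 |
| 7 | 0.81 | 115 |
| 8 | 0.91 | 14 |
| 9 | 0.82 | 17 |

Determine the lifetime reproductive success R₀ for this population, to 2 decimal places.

268.14

Survivorship from birth: l_x = p_4·p_5·…·p_x.
  l_4 = 0.89000
  l_5 = 0.78320
  l_6 = 0.70488
  l_7 = 0.57095
  l_8 = 0.51957
  l_9 = 0.42604
R₀ = Σ l_x mₓ:
  age 4: 0.89000 × 129 = 114.8100
  age 5: 0.78320 × 79 = 61.8728
  age 6: 0.70488 × 16 = 11.2781
  age 7: 0.57095 × 115 = 65.6593
  age 8: 0.51957 × 14 = 7.2740
  age 9: 0.42604 × 17 = 7.2427
R₀ = 114.8100 + 61.8728 + 11.2781 + 65.6593 + 7.2740 + 7.2427 = 268.1368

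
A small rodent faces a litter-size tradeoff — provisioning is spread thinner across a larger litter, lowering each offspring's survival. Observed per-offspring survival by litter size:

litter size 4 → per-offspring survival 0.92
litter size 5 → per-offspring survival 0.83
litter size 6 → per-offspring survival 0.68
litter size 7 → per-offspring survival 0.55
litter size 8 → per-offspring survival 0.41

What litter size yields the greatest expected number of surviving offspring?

Expected surviving offspring = c × s(c):
  c=4: 4 × 0.92 = 3.680
  c=5: 5 × 0.83 = 4.150
  c=6: 6 × 0.68 = 4.080
  c=7: 7 × 0.55 = 3.850
  c=8: 8 × 0.41 = 3.280
Maximum at c = 5 (4.150 surviving offspring).

5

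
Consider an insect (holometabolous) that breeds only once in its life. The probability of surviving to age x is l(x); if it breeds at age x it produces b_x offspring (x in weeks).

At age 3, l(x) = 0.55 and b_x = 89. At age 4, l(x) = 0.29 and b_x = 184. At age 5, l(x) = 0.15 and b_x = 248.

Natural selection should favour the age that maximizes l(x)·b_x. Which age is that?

4

Expected offspring if breeding at age x = l(x) × b_x:
  age 3: 0.55 × 89 = 48.950
  age 4: 0.29 × 184 = 53.360
  age 5: 0.15 × 248 = 37.200
Maximum at age 4 (53.360).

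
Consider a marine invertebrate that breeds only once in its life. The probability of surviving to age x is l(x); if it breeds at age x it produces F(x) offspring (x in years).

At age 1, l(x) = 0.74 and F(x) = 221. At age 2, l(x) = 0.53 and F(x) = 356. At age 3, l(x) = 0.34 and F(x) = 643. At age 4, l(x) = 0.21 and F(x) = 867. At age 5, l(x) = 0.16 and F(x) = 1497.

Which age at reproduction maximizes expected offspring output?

5

Expected offspring if breeding at age x = l(x) × F(x):
  age 1: 0.74 × 221 = 163.540
  age 2: 0.53 × 356 = 188.680
  age 3: 0.34 × 643 = 218.620
  age 4: 0.21 × 867 = 182.070
  age 5: 0.16 × 1497 = 239.520
Maximum at age 5 (239.520).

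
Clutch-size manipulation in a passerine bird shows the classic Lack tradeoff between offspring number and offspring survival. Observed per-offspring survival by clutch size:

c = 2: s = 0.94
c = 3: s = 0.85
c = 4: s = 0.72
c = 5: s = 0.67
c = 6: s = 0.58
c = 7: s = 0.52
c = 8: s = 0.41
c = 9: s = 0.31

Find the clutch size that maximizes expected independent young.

Expected independent young = c × s(c):
  c=2: 2 × 0.94 = 1.880
  c=3: 3 × 0.85 = 2.550
  c=4: 4 × 0.72 = 2.880
  c=5: 5 × 0.67 = 3.350
  c=6: 6 × 0.58 = 3.480
  c=7: 7 × 0.52 = 3.640
  c=8: 8 × 0.41 = 3.280
  c=9: 9 × 0.31 = 2.790
Maximum at c = 7 (3.640 independent young).

7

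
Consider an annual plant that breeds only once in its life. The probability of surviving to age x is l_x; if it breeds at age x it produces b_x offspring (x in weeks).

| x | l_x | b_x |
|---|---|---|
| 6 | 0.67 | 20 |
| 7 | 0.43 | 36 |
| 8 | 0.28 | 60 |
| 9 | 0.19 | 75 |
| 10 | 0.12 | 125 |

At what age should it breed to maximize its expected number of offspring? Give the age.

Expected offspring if breeding at age x = l_x × b_x:
  age 6: 0.67 × 20 = 13.400
  age 7: 0.43 × 36 = 15.480
  age 8: 0.28 × 60 = 16.800
  age 9: 0.19 × 75 = 14.250
  age 10: 0.12 × 125 = 15.000
Maximum at age 8 (16.800).

8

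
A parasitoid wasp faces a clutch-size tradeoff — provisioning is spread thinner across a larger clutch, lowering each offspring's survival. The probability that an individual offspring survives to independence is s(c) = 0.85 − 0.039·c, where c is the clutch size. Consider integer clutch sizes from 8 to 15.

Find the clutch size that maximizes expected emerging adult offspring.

Expected emerging adult offspring = c × s(c):
  c=8: 8 × 0.538 = 4.304
  c=9: 9 × 0.499 = 4.491
  c=10: 10 × 0.460 = 4.600
  c=11: 11 × 0.421 = 4.631
  c=12: 12 × 0.382 = 4.584
  c=13: 13 × 0.343 = 4.459
  c=14: 14 × 0.304 = 4.256
  c=15: 15 × 0.265 = 3.975
Maximum at c = 11 (4.631 emerging adult offspring).

11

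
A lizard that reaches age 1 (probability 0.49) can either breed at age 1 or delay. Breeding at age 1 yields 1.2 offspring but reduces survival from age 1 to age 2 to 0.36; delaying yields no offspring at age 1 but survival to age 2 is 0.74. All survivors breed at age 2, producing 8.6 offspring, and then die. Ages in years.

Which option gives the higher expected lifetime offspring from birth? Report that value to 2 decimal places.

3.12

breed at age 1: R₀ = 0.49 × (1.2 + 0.36 × 8.6) = 0.49 × 4.2960 = 2.1050
delay to age 2: R₀ = 0.49 × (0.74 × 8.6) = 0.49 × 6.3640 = 3.1184
Higher: delay to age 2 (3.1184).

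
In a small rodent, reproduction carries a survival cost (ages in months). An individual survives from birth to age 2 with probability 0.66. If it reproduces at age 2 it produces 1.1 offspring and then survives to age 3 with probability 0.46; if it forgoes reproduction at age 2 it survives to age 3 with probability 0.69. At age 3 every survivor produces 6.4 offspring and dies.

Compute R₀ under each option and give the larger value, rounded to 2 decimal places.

2.91

breed at age 2: R₀ = 0.66 × (1.1 + 0.46 × 6.4) = 0.66 × 4.0440 = 2.6690
delay to age 3: R₀ = 0.66 × (0.69 × 6.4) = 0.66 × 4.4160 = 2.9146
Higher: delay to age 3 (2.9146).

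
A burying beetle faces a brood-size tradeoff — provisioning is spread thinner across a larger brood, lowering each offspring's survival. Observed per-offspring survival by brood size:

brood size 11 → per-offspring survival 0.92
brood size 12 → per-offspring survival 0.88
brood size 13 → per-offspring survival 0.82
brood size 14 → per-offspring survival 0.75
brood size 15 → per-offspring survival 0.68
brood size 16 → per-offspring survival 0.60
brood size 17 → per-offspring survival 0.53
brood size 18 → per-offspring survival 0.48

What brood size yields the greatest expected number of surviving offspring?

13

Expected surviving offspring = c × s(c):
  c=11: 11 × 0.92 = 10.120
  c=12: 12 × 0.88 = 10.560
  c=13: 13 × 0.82 = 10.660
  c=14: 14 × 0.75 = 10.500
  c=15: 15 × 0.68 = 10.200
  c=16: 16 × 0.60 = 9.600
  c=17: 17 × 0.53 = 9.010
  c=18: 18 × 0.48 = 8.640
Maximum at c = 13 (10.660 surviving offspring).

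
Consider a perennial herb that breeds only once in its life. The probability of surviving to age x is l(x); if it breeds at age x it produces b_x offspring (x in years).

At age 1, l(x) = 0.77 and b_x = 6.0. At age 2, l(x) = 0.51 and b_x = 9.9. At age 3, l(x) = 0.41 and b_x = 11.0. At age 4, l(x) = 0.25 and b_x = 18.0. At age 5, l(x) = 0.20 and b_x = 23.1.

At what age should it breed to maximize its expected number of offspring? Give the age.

2

Expected offspring if breeding at age x = l(x) × b_x:
  age 1: 0.77 × 6.0 = 4.620
  age 2: 0.51 × 9.9 = 5.049
  age 3: 0.41 × 11.0 = 4.510
  age 4: 0.25 × 18.0 = 4.500
  age 5: 0.20 × 23.1 = 4.620
Maximum at age 2 (5.049).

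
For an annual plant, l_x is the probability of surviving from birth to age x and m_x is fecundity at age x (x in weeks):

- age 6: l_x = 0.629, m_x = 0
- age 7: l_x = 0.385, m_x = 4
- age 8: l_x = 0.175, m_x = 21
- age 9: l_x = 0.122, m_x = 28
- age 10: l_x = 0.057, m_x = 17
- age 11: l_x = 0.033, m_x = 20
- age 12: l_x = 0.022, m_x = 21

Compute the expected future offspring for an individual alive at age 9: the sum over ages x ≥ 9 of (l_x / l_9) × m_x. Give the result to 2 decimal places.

l_9 = 0.122. Conditional survival from age 9 to x is l_x / l_9.
  x=9: (0.122/0.122) × 28 = 28.0000
  x=10: (0.057/0.122) × 17 = 7.9426
  x=11: (0.033/0.122) × 20 = 5.4098
  x=12: (0.022/0.122) × 21 = 3.7869
Sum = 28.0000 + 7.9426 + 5.4098 + 3.7869 = 45.1393

45.14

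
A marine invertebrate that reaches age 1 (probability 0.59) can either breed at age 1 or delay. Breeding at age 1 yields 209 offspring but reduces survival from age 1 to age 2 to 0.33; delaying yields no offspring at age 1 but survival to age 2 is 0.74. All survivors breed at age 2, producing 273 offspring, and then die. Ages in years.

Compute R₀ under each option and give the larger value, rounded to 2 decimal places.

breed at age 1: R₀ = 0.59 × (209 + 0.33 × 273) = 0.59 × 299.0900 = 176.4631
delay to age 2: R₀ = 0.59 × (0.74 × 273) = 0.59 × 202.0200 = 119.1918
Higher: breed at age 1 (176.4631).

176.46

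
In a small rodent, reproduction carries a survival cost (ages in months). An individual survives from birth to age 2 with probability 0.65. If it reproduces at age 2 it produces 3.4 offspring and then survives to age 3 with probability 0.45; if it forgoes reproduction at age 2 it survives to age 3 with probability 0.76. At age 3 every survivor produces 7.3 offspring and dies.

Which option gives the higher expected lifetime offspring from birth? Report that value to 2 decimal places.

breed at age 2: R₀ = 0.65 × (3.4 + 0.45 × 7.3) = 0.65 × 6.6850 = 4.3453
delay to age 3: R₀ = 0.65 × (0.76 × 7.3) = 0.65 × 5.5480 = 3.6062
Higher: breed at age 2 (4.3453).

4.35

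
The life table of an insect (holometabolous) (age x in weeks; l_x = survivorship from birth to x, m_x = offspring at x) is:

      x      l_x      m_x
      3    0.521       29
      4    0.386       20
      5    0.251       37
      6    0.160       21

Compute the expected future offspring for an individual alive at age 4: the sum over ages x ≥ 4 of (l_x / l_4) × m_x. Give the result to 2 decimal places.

l_4 = 0.386. Conditional survival from age 4 to x is l_x / l_4.
  x=4: (0.386/0.386) × 20 = 20.0000
  x=5: (0.251/0.386) × 37 = 24.0596
  x=6: (0.160/0.386) × 21 = 8.7047
Sum = 20.0000 + 24.0596 + 8.7047 = 52.7642

52.76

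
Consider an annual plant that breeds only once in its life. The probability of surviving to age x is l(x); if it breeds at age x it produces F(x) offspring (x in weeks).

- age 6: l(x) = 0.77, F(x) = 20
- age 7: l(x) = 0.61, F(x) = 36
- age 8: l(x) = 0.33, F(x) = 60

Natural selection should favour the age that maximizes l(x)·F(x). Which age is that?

Expected offspring if breeding at age x = l(x) × F(x):
  age 6: 0.77 × 20 = 15.400
  age 7: 0.61 × 36 = 21.960
  age 8: 0.33 × 60 = 19.800
Maximum at age 7 (21.960).

7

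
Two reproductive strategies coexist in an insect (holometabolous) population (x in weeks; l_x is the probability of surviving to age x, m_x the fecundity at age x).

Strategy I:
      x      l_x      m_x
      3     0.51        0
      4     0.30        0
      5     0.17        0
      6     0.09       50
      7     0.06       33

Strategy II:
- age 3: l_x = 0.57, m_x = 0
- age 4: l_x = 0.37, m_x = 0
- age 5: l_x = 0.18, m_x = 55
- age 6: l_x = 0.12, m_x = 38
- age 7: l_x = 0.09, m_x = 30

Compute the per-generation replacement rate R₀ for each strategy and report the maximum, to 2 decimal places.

Strategy I: R₀ = 0.51×0 + 0.30×0 + 0.17×0 + 0.09×50 + 0.06×33 = 6.4800
Strategy II: R₀ = 0.57×0 + 0.37×0 + 0.18×55 + 0.12×38 + 0.09×30 = 17.1600
Highest R₀: strategy II with 17.1600.

17.16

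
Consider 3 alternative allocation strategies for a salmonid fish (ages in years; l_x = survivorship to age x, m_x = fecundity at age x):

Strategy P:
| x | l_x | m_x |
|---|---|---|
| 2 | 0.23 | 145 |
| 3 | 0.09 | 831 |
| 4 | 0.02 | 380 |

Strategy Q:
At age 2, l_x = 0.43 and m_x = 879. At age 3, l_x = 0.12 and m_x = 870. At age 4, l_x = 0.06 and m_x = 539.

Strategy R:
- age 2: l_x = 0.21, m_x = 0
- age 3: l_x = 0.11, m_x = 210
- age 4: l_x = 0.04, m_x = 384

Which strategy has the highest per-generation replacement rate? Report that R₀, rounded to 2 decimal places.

514.71

Strategy P: R₀ = 0.23×145 + 0.09×831 + 0.02×380 = 115.7400
Strategy Q: R₀ = 0.43×879 + 0.12×870 + 0.06×539 = 514.7100
Strategy R: R₀ = 0.21×0 + 0.11×210 + 0.04×384 = 38.4600
Highest R₀: strategy Q with 514.7100.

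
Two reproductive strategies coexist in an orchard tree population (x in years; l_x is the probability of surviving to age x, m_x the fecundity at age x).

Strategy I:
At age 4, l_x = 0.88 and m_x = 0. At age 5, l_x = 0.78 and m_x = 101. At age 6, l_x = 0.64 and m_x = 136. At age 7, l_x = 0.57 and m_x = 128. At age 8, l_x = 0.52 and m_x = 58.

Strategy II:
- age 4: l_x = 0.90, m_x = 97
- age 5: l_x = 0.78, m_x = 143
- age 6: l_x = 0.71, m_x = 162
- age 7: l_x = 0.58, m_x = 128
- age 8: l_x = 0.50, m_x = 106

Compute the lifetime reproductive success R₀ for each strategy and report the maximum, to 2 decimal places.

441.10

Strategy I: R₀ = 0.88×0 + 0.78×101 + 0.64×136 + 0.57×128 + 0.52×58 = 268.9400
Strategy II: R₀ = 0.90×97 + 0.78×143 + 0.71×162 + 0.58×128 + 0.50×106 = 441.1000
Highest R₀: strategy II with 441.1000.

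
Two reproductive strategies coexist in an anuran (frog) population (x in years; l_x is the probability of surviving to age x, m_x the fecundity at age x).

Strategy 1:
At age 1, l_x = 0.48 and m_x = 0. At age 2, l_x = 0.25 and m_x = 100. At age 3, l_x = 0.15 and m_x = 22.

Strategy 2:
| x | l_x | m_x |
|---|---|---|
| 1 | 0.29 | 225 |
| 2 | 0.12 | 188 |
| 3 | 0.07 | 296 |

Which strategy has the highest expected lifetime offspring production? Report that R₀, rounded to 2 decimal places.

Strategy 1: R₀ = 0.48×0 + 0.25×100 + 0.15×22 = 28.3000
Strategy 2: R₀ = 0.29×225 + 0.12×188 + 0.07×296 = 108.5300
Highest R₀: strategy 2 with 108.5300.

108.53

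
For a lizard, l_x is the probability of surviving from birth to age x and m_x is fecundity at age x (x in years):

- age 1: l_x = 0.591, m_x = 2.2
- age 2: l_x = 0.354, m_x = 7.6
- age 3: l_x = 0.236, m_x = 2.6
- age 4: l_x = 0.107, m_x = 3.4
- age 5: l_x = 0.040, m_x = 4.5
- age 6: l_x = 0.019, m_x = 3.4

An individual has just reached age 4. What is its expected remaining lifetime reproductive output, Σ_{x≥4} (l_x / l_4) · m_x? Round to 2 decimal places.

l_4 = 0.107. Conditional survival from age 4 to x is l_x / l_4.
  x=4: (0.107/0.107) × 3.4 = 3.4000
  x=5: (0.040/0.107) × 4.5 = 1.6822
  x=6: (0.019/0.107) × 3.4 = 0.6037
Sum = 3.4000 + 1.6822 + 0.6037 = 5.6860

5.69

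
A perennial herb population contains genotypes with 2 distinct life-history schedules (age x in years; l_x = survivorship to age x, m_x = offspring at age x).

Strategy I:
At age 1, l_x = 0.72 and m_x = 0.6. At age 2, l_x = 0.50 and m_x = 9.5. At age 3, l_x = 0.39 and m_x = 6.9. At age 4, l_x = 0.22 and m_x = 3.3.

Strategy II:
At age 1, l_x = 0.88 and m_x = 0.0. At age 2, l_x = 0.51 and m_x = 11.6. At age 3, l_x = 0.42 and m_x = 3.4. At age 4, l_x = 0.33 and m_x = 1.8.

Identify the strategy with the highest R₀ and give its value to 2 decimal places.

Strategy I: R₀ = 0.72×0.6 + 0.50×9.5 + 0.39×6.9 + 0.22×3.3 = 8.5990
Strategy II: R₀ = 0.88×0.0 + 0.51×11.6 + 0.42×3.4 + 0.33×1.8 = 7.9380
Highest R₀: strategy I with 8.5990.

8.60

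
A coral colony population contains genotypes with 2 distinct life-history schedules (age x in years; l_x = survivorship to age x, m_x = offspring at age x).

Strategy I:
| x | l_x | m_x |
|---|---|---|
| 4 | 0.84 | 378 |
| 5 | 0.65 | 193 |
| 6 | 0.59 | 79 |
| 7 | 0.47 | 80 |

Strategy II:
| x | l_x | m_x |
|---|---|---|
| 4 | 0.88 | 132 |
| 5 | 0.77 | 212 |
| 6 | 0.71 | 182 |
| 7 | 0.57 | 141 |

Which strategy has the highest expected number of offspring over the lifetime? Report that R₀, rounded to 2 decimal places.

Strategy I: R₀ = 0.84×378 + 0.65×193 + 0.59×79 + 0.47×80 = 527.1800
Strategy II: R₀ = 0.88×132 + 0.77×212 + 0.71×182 + 0.57×141 = 488.9900
Highest R₀: strategy I with 527.1800.

527.18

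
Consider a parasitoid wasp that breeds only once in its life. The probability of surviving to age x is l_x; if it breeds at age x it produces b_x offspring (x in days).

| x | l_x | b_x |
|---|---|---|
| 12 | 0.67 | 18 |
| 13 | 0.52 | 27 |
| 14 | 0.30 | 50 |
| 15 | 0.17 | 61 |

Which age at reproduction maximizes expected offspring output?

14

Expected offspring if breeding at age x = l_x × b_x:
  age 12: 0.67 × 18 = 12.060
  age 13: 0.52 × 27 = 14.040
  age 14: 0.30 × 50 = 15.000
  age 15: 0.17 × 61 = 10.370
Maximum at age 14 (15.000).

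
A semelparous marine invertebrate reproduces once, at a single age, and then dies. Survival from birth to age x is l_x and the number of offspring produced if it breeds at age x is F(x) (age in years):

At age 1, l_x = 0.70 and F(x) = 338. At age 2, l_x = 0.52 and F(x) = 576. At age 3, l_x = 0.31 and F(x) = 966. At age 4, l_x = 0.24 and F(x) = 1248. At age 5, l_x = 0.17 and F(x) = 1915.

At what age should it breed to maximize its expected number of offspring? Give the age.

5

Expected offspring if breeding at age x = l_x × F(x):
  age 1: 0.70 × 338 = 236.600
  age 2: 0.52 × 576 = 299.520
  age 3: 0.31 × 966 = 299.460
  age 4: 0.24 × 1248 = 299.520
  age 5: 0.17 × 1915 = 325.550
Maximum at age 5 (325.550).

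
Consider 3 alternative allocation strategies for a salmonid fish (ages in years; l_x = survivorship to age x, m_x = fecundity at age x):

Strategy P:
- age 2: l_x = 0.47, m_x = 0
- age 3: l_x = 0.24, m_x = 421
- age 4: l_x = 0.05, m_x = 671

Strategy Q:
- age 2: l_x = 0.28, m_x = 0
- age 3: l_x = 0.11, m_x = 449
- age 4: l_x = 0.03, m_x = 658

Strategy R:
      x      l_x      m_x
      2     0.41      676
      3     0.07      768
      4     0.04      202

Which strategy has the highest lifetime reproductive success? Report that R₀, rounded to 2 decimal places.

339.00

Strategy P: R₀ = 0.47×0 + 0.24×421 + 0.05×671 = 134.5900
Strategy Q: R₀ = 0.28×0 + 0.11×449 + 0.03×658 = 69.1300
Strategy R: R₀ = 0.41×676 + 0.07×768 + 0.04×202 = 339.0000
Highest R₀: strategy R with 339.0000.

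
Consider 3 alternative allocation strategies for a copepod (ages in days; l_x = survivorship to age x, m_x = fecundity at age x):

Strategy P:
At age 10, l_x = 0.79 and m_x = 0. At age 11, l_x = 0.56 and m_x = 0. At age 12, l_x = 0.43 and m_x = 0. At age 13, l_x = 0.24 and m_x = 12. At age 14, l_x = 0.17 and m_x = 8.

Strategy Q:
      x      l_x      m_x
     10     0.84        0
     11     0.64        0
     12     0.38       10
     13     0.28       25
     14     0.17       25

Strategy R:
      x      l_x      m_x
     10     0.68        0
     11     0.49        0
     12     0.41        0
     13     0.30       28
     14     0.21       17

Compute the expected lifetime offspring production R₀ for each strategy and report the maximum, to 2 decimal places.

Strategy P: R₀ = 0.79×0 + 0.56×0 + 0.43×0 + 0.24×12 + 0.17×8 = 4.2400
Strategy Q: R₀ = 0.84×0 + 0.64×0 + 0.38×10 + 0.28×25 + 0.17×25 = 15.0500
Strategy R: R₀ = 0.68×0 + 0.49×0 + 0.41×0 + 0.30×28 + 0.21×17 = 11.9700
Highest R₀: strategy Q with 15.0500.

15.05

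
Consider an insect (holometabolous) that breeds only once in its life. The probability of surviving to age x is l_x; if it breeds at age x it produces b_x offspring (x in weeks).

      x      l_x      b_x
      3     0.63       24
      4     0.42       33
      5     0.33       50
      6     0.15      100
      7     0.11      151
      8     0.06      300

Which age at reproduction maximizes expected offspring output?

Expected offspring if breeding at age x = l_x × b_x:
  age 3: 0.63 × 24 = 15.120
  age 4: 0.42 × 33 = 13.860
  age 5: 0.33 × 50 = 16.500
  age 6: 0.15 × 100 = 15.000
  age 7: 0.11 × 151 = 16.610
  age 8: 0.06 × 300 = 18.000
Maximum at age 8 (18.000).

8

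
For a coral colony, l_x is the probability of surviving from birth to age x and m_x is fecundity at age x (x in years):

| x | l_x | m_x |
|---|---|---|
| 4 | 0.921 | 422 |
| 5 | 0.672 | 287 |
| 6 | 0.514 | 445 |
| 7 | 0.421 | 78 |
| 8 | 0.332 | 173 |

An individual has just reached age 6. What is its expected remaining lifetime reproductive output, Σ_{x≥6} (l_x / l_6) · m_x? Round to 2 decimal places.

l_6 = 0.514. Conditional survival from age 6 to x is l_x / l_6.
  x=6: (0.514/0.514) × 445 = 445.0000
  x=7: (0.421/0.514) × 78 = 63.8872
  x=8: (0.332/0.514) × 173 = 111.7432
Sum = 445.0000 + 63.8872 + 111.7432 = 620.6304

620.63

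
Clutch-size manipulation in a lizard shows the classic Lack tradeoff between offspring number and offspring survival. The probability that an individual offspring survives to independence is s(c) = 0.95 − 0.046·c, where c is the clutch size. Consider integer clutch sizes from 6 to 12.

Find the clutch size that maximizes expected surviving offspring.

10

Expected surviving offspring = c × s(c):
  c=6: 6 × 0.674 = 4.044
  c=7: 7 × 0.628 = 4.396
  c=8: 8 × 0.582 = 4.656
  c=9: 9 × 0.536 = 4.824
  c=10: 10 × 0.490 = 4.900
  c=11: 11 × 0.444 = 4.884
  c=12: 12 × 0.398 = 4.776
Maximum at c = 10 (4.900 surviving offspring).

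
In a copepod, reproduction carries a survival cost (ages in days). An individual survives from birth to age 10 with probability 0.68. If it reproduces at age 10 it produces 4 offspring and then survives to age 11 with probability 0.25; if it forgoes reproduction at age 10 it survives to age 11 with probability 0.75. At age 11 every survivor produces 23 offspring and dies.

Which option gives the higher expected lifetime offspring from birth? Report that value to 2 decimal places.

11.73

breed at age 10: R₀ = 0.68 × (4 + 0.25 × 23) = 0.68 × 9.7500 = 6.6300
delay to age 11: R₀ = 0.68 × (0.75 × 23) = 0.68 × 17.2500 = 11.7300
Higher: delay to age 11 (11.7300).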